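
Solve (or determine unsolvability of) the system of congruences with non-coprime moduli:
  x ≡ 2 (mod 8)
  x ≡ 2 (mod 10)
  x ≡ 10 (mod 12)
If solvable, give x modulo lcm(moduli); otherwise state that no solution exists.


Moduli 8, 10, 12 are not pairwise coprime, so CRT works modulo lcm(m_i) when all pairwise compatibility conditions hold.
Pairwise compatibility: gcd(m_i, m_j) must divide a_i - a_j for every pair.
Merge one congruence at a time:
  Start: x ≡ 2 (mod 8).
  Combine with x ≡ 2 (mod 10): gcd(8, 10) = 2; 2 - 2 = 0, which IS divisible by 2, so compatible.
    Write x = 2 + 8·t and substitute into x ≡ 2 (mod 10): 8·t ≡ 2 − 2 = 0 (mod 10).
    Divide the congruence (and modulus) by g = 2: 4·t ≡ 0 (mod 5).
    The inverse of 4 mod 5 is 4 (since 4·4 = 16 = 3·5 + 1), so t ≡ 4·0 = 0 ≡ 0 (mod 5).
    Then x = 2 + 8·0 = 2, valid modulo lcm(8, 10) = 40: x ≡ 2 (mod 40).
  Combine with x ≡ 10 (mod 12): gcd(40, 12) = 4; 10 - 2 = 8, which IS divisible by 4, so compatible.
    Write x = 2 + 40·t and substitute into x ≡ 10 (mod 12): 40·t ≡ 10 − 2 = 8 (mod 12).
    Divide the congruence (and modulus) by g = 4: 10·t ≡ 2 (mod 3).
    Reduce coefficients mod 3: 1·t ≡ 2 (mod 3).
    So t ≡ 2 (mod 3).
    Then x = 2 + 40·2 = 82, valid modulo lcm(40, 12) = 120: x ≡ 82 (mod 120).
Verify: 82 mod 8 = 2, 82 mod 10 = 2, 82 mod 12 = 10.

x ≡ 82 (mod 120).


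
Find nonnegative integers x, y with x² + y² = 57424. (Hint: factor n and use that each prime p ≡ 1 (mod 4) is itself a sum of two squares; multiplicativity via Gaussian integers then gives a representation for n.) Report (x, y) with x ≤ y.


Step 1: Factor n = 57424 = 2^4 · 37 · 97.
Step 2: Check the mod-4 condition on each prime factor: 2 = 2 (special); 37 ≡ 1 (mod 4), exponent 1; 97 ≡ 1 (mod 4), exponent 1.
All primes ≡ 3 (mod 4) appear to even exponent (or don't appear), so by the two-squares theorem n IS expressible as a sum of two squares.
Step 3: Build a representation. Group n = k² · m with k = 4 and m = 37 · 97 = 3589 (a product of primes ≡ 1 (mod 4)); a representation of m scales to one of n via (k·x)² + (k·y)² = k²(x² + y²). Each prime p ≡ 1 (mod 4) is itself a sum of two squares; find a² by testing p − a² for a perfect square:
  37: 37 − 1² = 36 = 6² ⇒ 37 = 1² + 6².
  97: 97 − 1² = 96, 97 − 2² = 93, 97 − 3² = 88, 97 − 4² = 81 = 9² ⇒ 97 = 4² + 9².
  Combine using the Brahmagupta–Fibonacci identity (a² + b²)(c² + d²) = (ac − bd)² + (ad + bc)² = (ac + bd)² + (ad − bc)²:
  37 · 97 = 3589: from (1² + 6²)(4² + 9²), take (1·4 − 6·9, 1·9 + 6·4) = (4 − 54, 9 + 24) = (-50, 33); dropping signs (only squares matter) gives (50, 33); check 50² + 33² = 2500 + 1089 = 3589 ✓.
  Scale by k = 4: (4·50, 4·33) = (200, 132).
Step 4: Order so x ≤ y and verify: 132² + 200² = 17424 + 40000 = 57424 = n. ✓

n = 57424 = 132² + 200² (one valid representation with x ≤ y).


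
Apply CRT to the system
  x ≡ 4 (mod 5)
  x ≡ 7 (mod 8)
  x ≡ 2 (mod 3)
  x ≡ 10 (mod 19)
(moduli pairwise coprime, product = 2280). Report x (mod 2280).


Product of moduli M = 5 · 8 · 3 · 19 = 2280.
Merge one congruence at a time:
  Start: x ≡ 4 (mod 5).
  Combine with x ≡ 7 (mod 8); new modulus lcm = 40.
    Write x = 4 + 5·t and substitute into x ≡ 7 (mod 8): 5·t ≡ 7 − 4 = 3 (mod 8).
    The inverse of 5 mod 8 is 5 (since 5·5 = 25 = 3·8 + 1), so t ≡ 5·3 = 15 ≡ 7 (mod 8).
    Then x = 4 + 5·7 = 39, valid modulo lcm(5, 8) = 40: x ≡ 39 (mod 40).
  Combine with x ≡ 2 (mod 3); new modulus lcm = 120.
    Write x = 39 + 40·t and substitute into x ≡ 2 (mod 3): 40·t ≡ 2 − 39 = -37 (mod 3).
    Reduce coefficients mod 3: 1·t ≡ 2 (mod 3).
    So t ≡ 2 (mod 3).
    Then x = 39 + 40·2 = 119, valid modulo lcm(40, 3) = 120: x ≡ 119 (mod 120).
  Combine with x ≡ 10 (mod 19); new modulus lcm = 2280.
    Write x = 119 + 120·t and substitute into x ≡ 10 (mod 19): 120·t ≡ 10 − 119 = -109 (mod 19).
    Reduce coefficients mod 19: 6·t ≡ 5 (mod 19).
    The inverse of 6 mod 19 is 16 (since 6·16 = 96 = 5·19 + 1), so t ≡ 16·5 = 80 ≡ 4 (mod 19).
    Then x = 119 + 120·4 = 599, valid modulo lcm(120, 19) = 2280: x ≡ 599 (mod 2280).
Verify against each original: 599 mod 5 = 4, 599 mod 8 = 7, 599 mod 3 = 2, 599 mod 19 = 10.

x ≡ 599 (mod 2280).


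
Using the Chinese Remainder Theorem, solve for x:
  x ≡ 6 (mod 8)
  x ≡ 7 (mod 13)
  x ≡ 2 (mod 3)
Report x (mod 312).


Moduli 8, 13, 3 are pairwise coprime; by CRT there is a unique solution modulo M = 8 · 13 · 3 = 312.
Solve pairwise, accumulating the modulus:
  Start with x ≡ 6 (mod 8).
  Combine with x ≡ 7 (mod 13): since gcd(8, 13) = 1, we get a unique residue mod 104.
    Write x = 6 + 8·t and substitute into x ≡ 7 (mod 13): 8·t ≡ 7 − 6 = 1 (mod 13).
    The inverse of 8 mod 13 is 5 (since 8·5 = 40 = 3·13 + 1), so t ≡ 5·1 = 5 ≡ 5 (mod 13).
    Then x = 6 + 8·5 = 46, valid modulo lcm(8, 13) = 104: x ≡ 46 (mod 104).
  Combine with x ≡ 2 (mod 3): since gcd(104, 3) = 1, we get a unique residue mod 312.
    Write x = 46 + 104·t and substitute into x ≡ 2 (mod 3): 104·t ≡ 2 − 46 = -44 (mod 3).
    Reduce coefficients mod 3: 2·t ≡ 1 (mod 3).
    The inverse of 2 mod 3 is 2 (since 2·2 = 4 = 1·3 + 1), so t ≡ 2·1 = 2 ≡ 2 (mod 3).
    Then x = 46 + 104·2 = 254, valid modulo lcm(104, 3) = 312: x ≡ 254 (mod 312).
Verify: 254 mod 8 = 6 ✓, 254 mod 13 = 7 ✓, 254 mod 3 = 2 ✓.

x ≡ 254 (mod 312).


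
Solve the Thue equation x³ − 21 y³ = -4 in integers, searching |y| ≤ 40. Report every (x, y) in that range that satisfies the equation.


The equation is x³ - 21y³ = -4. For fixed y, x³ = 21·y³ − 4, so a solution requires the RHS to be a perfect cube.
Strategy: iterate y from -40 to 40, compute RHS = 21·y³ − 4, and check whether it is a (positive or negative) perfect cube.
Check small values of y:
  y = 0: RHS = -4 is not a perfect cube.
  y = 1: RHS = 17 is not a perfect cube.
  y = -1: RHS = -25 is not a perfect cube.
  y = 2: RHS = 164 is not a perfect cube.
  y = -2: RHS = -172 is not a perfect cube.
  y = 3: RHS = 563 is not a perfect cube.
  y = -3: RHS = -571 is not a perfect cube.
Continuing the search up to |y| = 40 finds no solutions either.
No (x, y) in the scanned range satisfies the equation.

No integer solutions with |y| ≤ 40.


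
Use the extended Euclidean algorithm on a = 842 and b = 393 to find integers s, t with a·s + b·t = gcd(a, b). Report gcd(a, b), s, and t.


Euclidean algorithm on (842, 393) — divide until remainder is 0:
  842 = 2 · 393 + 56
  393 = 7 · 56 + 1
  56 = 56 · 1 + 0
gcd(842, 393) = 1.
Track Bezout coefficients alongside the remainders: start with r₀ = 842 = a·1 + b·0 (s = 1, t = 0) and r₁ = 393 = a·0 + b·1 (s = 0, t = 1); each new remainder r_{k+1} = r_{k-1} − q_k·r_k inherits s_{k+1} = s_{k-1} − q_k·s_k, t_{k+1} = t_{k-1} − q_k·t_k, so r_k = a·s_k + b·t_k at every step:
  q = 2: r = 56, s = 1 − 2·0 = 1, t = 0 − 2·1 = -2  (check: 842·1 + 393·(-2) = 56)
  q = 7: r = 1, s = 0 − 7·1 = -7, t = 1 − 7·(-2) = 15  (check: 842·(-7) + 393·15 = 1)
The row with r = 1 (the gcd) gives the Bezout coefficients s = -7, t = 15.
Result: 842 · (-7) + 393 · (15) = 1.

gcd(842, 393) = 1; s = -7, t = 15 (check: 842·(-7) + 393·15 = 1).


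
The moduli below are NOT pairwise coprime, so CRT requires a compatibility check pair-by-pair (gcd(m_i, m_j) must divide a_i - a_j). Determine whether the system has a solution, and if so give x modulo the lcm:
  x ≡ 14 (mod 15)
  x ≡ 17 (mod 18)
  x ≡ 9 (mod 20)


Moduli 15, 18, 20 are not pairwise coprime, so CRT works modulo lcm(m_i) when all pairwise compatibility conditions hold.
Pairwise compatibility: gcd(m_i, m_j) must divide a_i - a_j for every pair.
Merge one congruence at a time:
  Start: x ≡ 14 (mod 15).
  Combine with x ≡ 17 (mod 18): gcd(15, 18) = 3; 17 - 14 = 3, which IS divisible by 3, so compatible.
    Write x = 14 + 15·t and substitute into x ≡ 17 (mod 18): 15·t ≡ 17 − 14 = 3 (mod 18).
    Divide the congruence (and modulus) by g = 3: 5·t ≡ 1 (mod 6).
    The inverse of 5 mod 6 is 5 (since 5·5 = 25 = 4·6 + 1), so t ≡ 5·1 = 5 ≡ 5 (mod 6).
    Then x = 14 + 15·5 = 89, valid modulo lcm(15, 18) = 90: x ≡ 89 (mod 90).
  Combine with x ≡ 9 (mod 20): gcd(90, 20) = 10; 9 - 89 = -80, which IS divisible by 10, so compatible.
    Write x = 89 + 90·t and substitute into x ≡ 9 (mod 20): 90·t ≡ 9 − 89 = -80 (mod 20).
    Divide the congruence (and modulus) by g = 10: 9·t ≡ -8 (mod 2).
    Reduce coefficients mod 2: 1·t ≡ 0 (mod 2).
    So t ≡ 0 (mod 2).
    Then x = 89 + 90·0 = 89, valid modulo lcm(90, 20) = 180: x ≡ 89 (mod 180).
Verify: 89 mod 15 = 14, 89 mod 18 = 17, 89 mod 20 = 9.

x ≡ 89 (mod 180).


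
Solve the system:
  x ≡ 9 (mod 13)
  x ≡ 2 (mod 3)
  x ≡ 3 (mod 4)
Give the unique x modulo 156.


Moduli 13, 3, 4 are pairwise coprime; by CRT there is a unique solution modulo M = 13 · 3 · 4 = 156.
Solve pairwise, accumulating the modulus:
  Start with x ≡ 9 (mod 13).
  Combine with x ≡ 2 (mod 3): since gcd(13, 3) = 1, we get a unique residue mod 39.
    Write x = 9 + 13·t and substitute into x ≡ 2 (mod 3): 13·t ≡ 2 − 9 = -7 (mod 3).
    Reduce coefficients mod 3: 1·t ≡ 2 (mod 3).
    So t ≡ 2 (mod 3).
    Then x = 9 + 13·2 = 35, valid modulo lcm(13, 3) = 39: x ≡ 35 (mod 39).
  Combine with x ≡ 3 (mod 4): since gcd(39, 4) = 1, we get a unique residue mod 156.
    Write x = 35 + 39·t and substitute into x ≡ 3 (mod 4): 39·t ≡ 3 − 35 = -32 (mod 4).
    Reduce coefficients mod 4: 3·t ≡ 0 (mod 4).
    The inverse of 3 mod 4 is 3 (since 3·3 = 9 = 2·4 + 1), so t ≡ 3·0 = 0 ≡ 0 (mod 4).
    Then x = 35 + 39·0 = 35, valid modulo lcm(39, 4) = 156: x ≡ 35 (mod 156).
Verify: 35 mod 13 = 9 ✓, 35 mod 3 = 2 ✓, 35 mod 4 = 3 ✓.

x ≡ 35 (mod 156).


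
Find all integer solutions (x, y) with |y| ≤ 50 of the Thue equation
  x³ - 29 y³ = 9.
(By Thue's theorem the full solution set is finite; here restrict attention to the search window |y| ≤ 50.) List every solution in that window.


The equation is x³ - 29y³ = 9. For fixed y, x³ = 29·y³ + 9, so a solution requires the RHS to be a perfect cube.
Strategy: iterate y from -50 to 50, compute RHS = 29·y³ + 9, and check whether it is a (positive or negative) perfect cube.
Check small values of y:
  y = 0: RHS = 9 is not a perfect cube.
  y = 1: RHS = 38 is not a perfect cube.
  y = -1: RHS = -20 is not a perfect cube.
  y = 2: RHS = 241 is not a perfect cube.
  y = -2: RHS = -223 is not a perfect cube.
  y = 3: RHS = 792 is not a perfect cube.
  y = -3: RHS = -774 is not a perfect cube.
Continuing the search up to |y| = 50 finds no solutions either.
No (x, y) in the scanned range satisfies the equation.

No integer solutions with |y| ≤ 50.


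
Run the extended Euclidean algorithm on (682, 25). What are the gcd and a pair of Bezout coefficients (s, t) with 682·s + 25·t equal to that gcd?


Euclidean algorithm on (682, 25) — divide until remainder is 0:
  682 = 27 · 25 + 7
  25 = 3 · 7 + 4
  7 = 1 · 4 + 3
  4 = 1 · 3 + 1
  3 = 3 · 1 + 0
gcd(682, 25) = 1.
Track Bezout coefficients alongside the remainders: start with r₀ = 682 = a·1 + b·0 (s = 1, t = 0) and r₁ = 25 = a·0 + b·1 (s = 0, t = 1); each new remainder r_{k+1} = r_{k-1} − q_k·r_k inherits s_{k+1} = s_{k-1} − q_k·s_k, t_{k+1} = t_{k-1} − q_k·t_k, so r_k = a·s_k + b·t_k at every step:
  q = 27: r = 7, s = 1 − 27·0 = 1, t = 0 − 27·1 = -27  (check: 682·1 + 25·(-27) = 7)
  q = 3: r = 4, s = 0 − 3·1 = -3, t = 1 − 3·(-27) = 82  (check: 682·(-3) + 25·82 = 4)
  q = 1: r = 3, s = 1 − 1·(-3) = 4, t = -27 − 1·82 = -109  (check: 682·4 + 25·(-109) = 3)
  q = 1: r = 1, s = -3 − 1·4 = -7, t = 82 − 1·(-109) = 191  (check: 682·(-7) + 25·191 = 1)
The row with r = 1 (the gcd) gives the Bezout coefficients s = -7, t = 191.
Result: 682 · (-7) + 25 · (191) = 1.

gcd(682, 25) = 1; s = -7, t = 191 (check: 682·(-7) + 25·191 = 1).


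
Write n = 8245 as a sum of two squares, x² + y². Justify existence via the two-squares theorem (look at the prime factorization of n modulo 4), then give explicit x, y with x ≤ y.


Step 1: Factor n = 8245 = 5 · 17 · 97.
Step 2: Check the mod-4 condition on each prime factor: 5 ≡ 1 (mod 4), exponent 1; 17 ≡ 1 (mod 4), exponent 1; 97 ≡ 1 (mod 4), exponent 1.
All primes ≡ 3 (mod 4) appear to even exponent (or don't appear), so by the two-squares theorem n IS expressible as a sum of two squares.
Step 3: Build a representation. Here n = 5 · 17 · 97 is a product of primes ≡ 1 (mod 4). Each prime p ≡ 1 (mod 4) is itself a sum of two squares; find a² by testing p − a² for a perfect square:
  5: 5 − 1² = 4 = 2² ⇒ 5 = 1² + 2².
  17: 17 − 1² = 16 = 4² ⇒ 17 = 1² + 4².
  97: 97 − 1² = 96, 97 − 2² = 93, 97 − 3² = 88, 97 − 4² = 81 = 9² ⇒ 97 = 4² + 9².
  Combine using the Brahmagupta–Fibonacci identity (a² + b²)(c² + d²) = (ac − bd)² + (ad + bc)² = (ac + bd)² + (ad − bc)²:
  5 · 17 = 85: from (1² + 2²)(1² + 4²), take (1·1 − 2·4, 1·4 + 2·1) = (1 − 8, 4 + 2) = (-7, 6); dropping signs (only squares matter) gives (7, 6); check 7² + 6² = 49 + 36 = 85 ✓.
  85 · 97 = 8245: from (7² + 6²)(4² + 9²), take (7·4 − 6·9, 7·9 + 6·4) = (28 − 54, 63 + 24) = (-26, 87); dropping signs (only squares matter) gives (26, 87); check 26² + 87² = 676 + 7569 = 8245 ✓.
Step 4: Order so x ≤ y and verify: 26² + 87² = 676 + 7569 = 8245 = n. ✓

n = 8245 = 26² + 87² (one valid representation with x ≤ y).


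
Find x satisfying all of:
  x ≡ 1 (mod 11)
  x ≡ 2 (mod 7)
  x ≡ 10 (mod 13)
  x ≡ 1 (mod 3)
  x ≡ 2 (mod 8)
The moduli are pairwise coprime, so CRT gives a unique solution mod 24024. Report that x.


Product of moduli M = 11 · 7 · 13 · 3 · 8 = 24024.
Merge one congruence at a time:
  Start: x ≡ 1 (mod 11).
  Combine with x ≡ 2 (mod 7); new modulus lcm = 77.
    Write x = 1 + 11·t and substitute into x ≡ 2 (mod 7): 11·t ≡ 2 − 1 = 1 (mod 7).
    Reduce coefficients mod 7: 4·t ≡ 1 (mod 7).
    The inverse of 4 mod 7 is 2 (since 4·2 = 8 = 1·7 + 1), so t ≡ 2·1 = 2 ≡ 2 (mod 7).
    Then x = 1 + 11·2 = 23, valid modulo lcm(11, 7) = 77: x ≡ 23 (mod 77).
  Combine with x ≡ 10 (mod 13); new modulus lcm = 1001.
    Write x = 23 + 77·t and substitute into x ≡ 10 (mod 13): 77·t ≡ 10 − 23 = -13 (mod 13).
    Reduce coefficients mod 13: 12·t ≡ 0 (mod 13).
    The inverse of 12 mod 13 is 12 (since 12·12 = 144 = 11·13 + 1), so t ≡ 12·0 = 0 ≡ 0 (mod 13).
    Then x = 23 + 77·0 = 23, valid modulo lcm(77, 13) = 1001: x ≡ 23 (mod 1001).
  Combine with x ≡ 1 (mod 3); new modulus lcm = 3003.
    Write x = 23 + 1001·t and substitute into x ≡ 1 (mod 3): 1001·t ≡ 1 − 23 = -22 (mod 3).
    Reduce coefficients mod 3: 2·t ≡ 2 (mod 3).
    The inverse of 2 mod 3 is 2 (since 2·2 = 4 = 1·3 + 1), so t ≡ 2·2 = 4 ≡ 1 (mod 3).
    Then x = 23 + 1001·1 = 1024, valid modulo lcm(1001, 3) = 3003: x ≡ 1024 (mod 3003).
  Combine with x ≡ 2 (mod 8); new modulus lcm = 24024.
    Write x = 1024 + 3003·t and substitute into x ≡ 2 (mod 8): 3003·t ≡ 2 − 1024 = -1022 (mod 8).
    Reduce coefficients mod 8: 3·t ≡ 2 (mod 8).
    The inverse of 3 mod 8 is 3 (since 3·3 = 9 = 1·8 + 1), so t ≡ 3·2 = 6 ≡ 6 (mod 8).
    Then x = 1024 + 3003·6 = 19042, valid modulo lcm(3003, 8) = 24024: x ≡ 19042 (mod 24024).
Verify against each original: 19042 mod 11 = 1, 19042 mod 7 = 2, 19042 mod 13 = 10, 19042 mod 3 = 1, 19042 mod 8 = 2.

x ≡ 19042 (mod 24024).


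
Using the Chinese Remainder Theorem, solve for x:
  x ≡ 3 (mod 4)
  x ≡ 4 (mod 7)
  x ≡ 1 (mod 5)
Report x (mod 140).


Moduli 4, 7, 5 are pairwise coprime; by CRT there is a unique solution modulo M = 4 · 7 · 5 = 140.
Solve pairwise, accumulating the modulus:
  Start with x ≡ 3 (mod 4).
  Combine with x ≡ 4 (mod 7): since gcd(4, 7) = 1, we get a unique residue mod 28.
    Write x = 3 + 4·t and substitute into x ≡ 4 (mod 7): 4·t ≡ 4 − 3 = 1 (mod 7).
    The inverse of 4 mod 7 is 2 (since 4·2 = 8 = 1·7 + 1), so t ≡ 2·1 = 2 ≡ 2 (mod 7).
    Then x = 3 + 4·2 = 11, valid modulo lcm(4, 7) = 28: x ≡ 11 (mod 28).
  Combine with x ≡ 1 (mod 5): since gcd(28, 5) = 1, we get a unique residue mod 140.
    Write x = 11 + 28·t and substitute into x ≡ 1 (mod 5): 28·t ≡ 1 − 11 = -10 (mod 5).
    Reduce coefficients mod 5: 3·t ≡ 0 (mod 5).
    The inverse of 3 mod 5 is 2 (since 3·2 = 6 = 1·5 + 1), so t ≡ 2·0 = 0 ≡ 0 (mod 5).
    Then x = 11 + 28·0 = 11, valid modulo lcm(28, 5) = 140: x ≡ 11 (mod 140).
Verify: 11 mod 4 = 3 ✓, 11 mod 7 = 4 ✓, 11 mod 5 = 1 ✓.

x ≡ 11 (mod 140).


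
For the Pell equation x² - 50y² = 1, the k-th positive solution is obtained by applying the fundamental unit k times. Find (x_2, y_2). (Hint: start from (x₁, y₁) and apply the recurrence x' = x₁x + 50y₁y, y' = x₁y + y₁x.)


Step 1: Find the fundamental solution (x₁, y₁) of x² - 50y² = 1.
  Expand √50 as a continued fraction. a₀ = ⌊√50⌋ = 7; iterate m_{k+1} = d_k·a_k − m_k, d_{k+1} = (50 − m_{k+1}²)/d_k, a_{k+1} = ⌊(a₀ + m_{k+1})/d_{k+1}⌋ (starting m₀ = 0, d₀ = 1), with convergents p_k = a_k·p_{k-1} + p_{k-2}, q_k = a_k·q_{k-1} + q_{k-2} (p₋₁ = 1, q₋₁ = 0):
  k = 0: a₀ = 7; p₀/q₀ = 7/1; p₀² − 50·q₀² = 49 − 50 = -1.
  k = 1: m = 7, d = 1, a = ⌊(7 + 7)/1⌋ = 14; p/q = (14·7 + 1)/(14·1 + 0) = 99/14; p² − 50·q² = 9801 − 9800 = 1.
  The first convergent with p² − 50·q² = 1 gives the fundamental solution (x₁, y₁) = (99, 14).
Step 2: Apply the recurrence (x_{n+1}, y_{n+1}) = (x₁x_n + 50y₁y_n, x₁y_n + y₁x_n) repeatedly.
  From (x_1, y_1) = (99, 14): x_2 = 99·99 + 50·14·14 = 19601; y_2 = 99·14 + 14·99 = 2772.
Step 3: Verify x_2² - 50·y_2² = 384199201 - 384199200 = 1 (should be 1). ✓

(x_1, y_1) = (99, 14); (x_2, y_2) = (19601, 2772).


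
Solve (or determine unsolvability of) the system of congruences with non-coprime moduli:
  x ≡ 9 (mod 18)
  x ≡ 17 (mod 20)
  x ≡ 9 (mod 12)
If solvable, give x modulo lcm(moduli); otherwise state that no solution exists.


Moduli 18, 20, 12 are not pairwise coprime, so CRT works modulo lcm(m_i) when all pairwise compatibility conditions hold.
Pairwise compatibility: gcd(m_i, m_j) must divide a_i - a_j for every pair.
Merge one congruence at a time:
  Start: x ≡ 9 (mod 18).
  Combine with x ≡ 17 (mod 20): gcd(18, 20) = 2; 17 - 9 = 8, which IS divisible by 2, so compatible.
    Write x = 9 + 18·t and substitute into x ≡ 17 (mod 20): 18·t ≡ 17 − 9 = 8 (mod 20).
    Divide the congruence (and modulus) by g = 2: 9·t ≡ 4 (mod 10).
    The inverse of 9 mod 10 is 9 (since 9·9 = 81 = 8·10 + 1), so t ≡ 9·4 = 36 ≡ 6 (mod 10).
    Then x = 9 + 18·6 = 117, valid modulo lcm(18, 20) = 180: x ≡ 117 (mod 180).
  Combine with x ≡ 9 (mod 12): gcd(180, 12) = 12; 9 - 117 = -108, which IS divisible by 12, so compatible.
    Write x = 117 + 180·t and substitute into x ≡ 9 (mod 12): 180·t ≡ 9 − 117 = -108 (mod 12).
    Divide the congruence (and modulus) by g = 12: 15·t ≡ -9 (mod 1).
    Modulo 1 every t works; take t = 0.
    Then x = 117 + 180·0 = 117, valid modulo lcm(180, 12) = 180: x ≡ 117 (mod 180).
Verify: 117 mod 18 = 9, 117 mod 20 = 17, 117 mod 12 = 9.

x ≡ 117 (mod 180).


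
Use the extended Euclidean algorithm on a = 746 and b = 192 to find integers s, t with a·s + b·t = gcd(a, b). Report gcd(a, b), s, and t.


Euclidean algorithm on (746, 192) — divide until remainder is 0:
  746 = 3 · 192 + 170
  192 = 1 · 170 + 22
  170 = 7 · 22 + 16
  22 = 1 · 16 + 6
  16 = 2 · 6 + 4
  6 = 1 · 4 + 2
  4 = 2 · 2 + 0
gcd(746, 192) = 2.
Track Bezout coefficients alongside the remainders: start with r₀ = 746 = a·1 + b·0 (s = 1, t = 0) and r₁ = 192 = a·0 + b·1 (s = 0, t = 1); each new remainder r_{k+1} = r_{k-1} − q_k·r_k inherits s_{k+1} = s_{k-1} − q_k·s_k, t_{k+1} = t_{k-1} − q_k·t_k, so r_k = a·s_k + b·t_k at every step:
  q = 3: r = 170, s = 1 − 3·0 = 1, t = 0 − 3·1 = -3  (check: 746·1 + 192·(-3) = 170)
  q = 1: r = 22, s = 0 − 1·1 = -1, t = 1 − 1·(-3) = 4  (check: 746·(-1) + 192·4 = 22)
  q = 7: r = 16, s = 1 − 7·(-1) = 8, t = -3 − 7·4 = -31  (check: 746·8 + 192·(-31) = 16)
  q = 1: r = 6, s = -1 − 1·8 = -9, t = 4 − 1·(-31) = 35  (check: 746·(-9) + 192·35 = 6)
  q = 2: r = 4, s = 8 − 2·(-9) = 26, t = -31 − 2·35 = -101  (check: 746·26 + 192·(-101) = 4)
  q = 1: r = 2, s = -9 − 1·26 = -35, t = 35 − 1·(-101) = 136  (check: 746·(-35) + 192·136 = 2)
The row with r = 2 (the gcd) gives the Bezout coefficients s = -35, t = 136.
Result: 746 · (-35) + 192 · (136) = 2.

gcd(746, 192) = 2; s = -35, t = 136 (check: 746·(-35) + 192·136 = 2).


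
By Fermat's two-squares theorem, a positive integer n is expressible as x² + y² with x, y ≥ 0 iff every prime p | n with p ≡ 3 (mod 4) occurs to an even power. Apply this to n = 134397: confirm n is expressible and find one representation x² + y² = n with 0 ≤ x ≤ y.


Step 1: Factor n = 134397 = 3^2 · 109 · 137.
Step 2: Check the mod-4 condition on each prime factor: 3 ≡ 3 (mod 4), exponent 2 (must be even); 109 ≡ 1 (mod 4), exponent 1; 137 ≡ 1 (mod 4), exponent 1.
All primes ≡ 3 (mod 4) appear to even exponent (or don't appear), so by the two-squares theorem n IS expressible as a sum of two squares.
Step 3: Build a representation. Group n = k² · m with k = 3 and m = 109 · 137 = 14933 (a product of primes ≡ 1 (mod 4)); a representation of m scales to one of n via (k·x)² + (k·y)² = k²(x² + y²). Each prime p ≡ 1 (mod 4) is itself a sum of two squares; find a² by testing p − a² for a perfect square:
  109: 109 − 1² = 108, 109 − 2² = 105, 109 − 3² = 100 = 10² ⇒ 109 = 3² + 10².
  137: 137 − 1² = 136, 137 − 2² = 133, 137 − 3² = 128, 137 − 4² = 121 = 11² ⇒ 137 = 4² + 11².
  Combine using the Brahmagupta–Fibonacci identity (a² + b²)(c² + d²) = (ac − bd)² + (ad + bc)² = (ac + bd)² + (ad − bc)²:
  109 · 137 = 14933: from (3² + 10²)(4² + 11²), take (3·4 − 10·11, 3·11 + 10·4) = (12 − 110, 33 + 40) = (-98, 73); dropping signs (only squares matter) gives (98, 73); check 98² + 73² = 9604 + 5329 = 14933 ✓.
  Scale by k = 3: (3·98, 3·73) = (294, 219).
Step 4: Order so x ≤ y and verify: 219² + 294² = 47961 + 86436 = 134397 = n. ✓

n = 134397 = 219² + 294² (one valid representation with x ≤ y).


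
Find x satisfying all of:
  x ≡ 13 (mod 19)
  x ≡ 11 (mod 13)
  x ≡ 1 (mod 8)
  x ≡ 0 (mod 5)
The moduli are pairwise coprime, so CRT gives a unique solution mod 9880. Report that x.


Product of moduli M = 19 · 13 · 8 · 5 = 9880.
Merge one congruence at a time:
  Start: x ≡ 13 (mod 19).
  Combine with x ≡ 11 (mod 13); new modulus lcm = 247.
    Write x = 13 + 19·t and substitute into x ≡ 11 (mod 13): 19·t ≡ 11 − 13 = -2 (mod 13).
    Reduce coefficients mod 13: 6·t ≡ 11 (mod 13).
    The inverse of 6 mod 13 is 11 (since 6·11 = 66 = 5·13 + 1), so t ≡ 11·11 = 121 ≡ 4 (mod 13).
    Then x = 13 + 19·4 = 89, valid modulo lcm(19, 13) = 247: x ≡ 89 (mod 247).
  Combine with x ≡ 1 (mod 8); new modulus lcm = 1976.
    Write x = 89 + 247·t and substitute into x ≡ 1 (mod 8): 247·t ≡ 1 − 89 = -88 (mod 8).
    Reduce coefficients mod 8: 7·t ≡ 0 (mod 8).
    The inverse of 7 mod 8 is 7 (since 7·7 = 49 = 6·8 + 1), so t ≡ 7·0 = 0 ≡ 0 (mod 8).
    Then x = 89 + 247·0 = 89, valid modulo lcm(247, 8) = 1976: x ≡ 89 (mod 1976).
  Combine with x ≡ 0 (mod 5); new modulus lcm = 9880.
    Write x = 89 + 1976·t and substitute into x ≡ 0 (mod 5): 1976·t ≡ 0 − 89 = -89 (mod 5).
    Reduce coefficients mod 5: 1·t ≡ 1 (mod 5).
    So t ≡ 1 (mod 5).
    Then x = 89 + 1976·1 = 2065, valid modulo lcm(1976, 5) = 9880: x ≡ 2065 (mod 9880).
Verify against each original: 2065 mod 19 = 13, 2065 mod 13 = 11, 2065 mod 8 = 1, 2065 mod 5 = 0.

x ≡ 2065 (mod 9880).


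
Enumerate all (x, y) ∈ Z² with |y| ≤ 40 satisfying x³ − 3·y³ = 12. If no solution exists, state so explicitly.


The equation is x³ - 3y³ = 12. For fixed y, x³ = 3·y³ + 12, so a solution requires the RHS to be a perfect cube.
Strategy: iterate y from -40 to 40, compute RHS = 3·y³ + 12, and check whether it is a (positive or negative) perfect cube.
Check small values of y:
  y = 0: RHS = 12 is not a perfect cube.
  y = 1: RHS = 15 is not a perfect cube.
  y = -1: RHS = 9 is not a perfect cube.
  y = 2: RHS = 36 is not a perfect cube.
  y = -2: RHS = -12 is not a perfect cube.
  y = 3: RHS = 93 is not a perfect cube.
  y = -3: RHS = -69 is not a perfect cube.
Continuing the search up to |y| = 40 finds no solutions either.
No (x, y) in the scanned range satisfies the equation.

No integer solutions with |y| ≤ 40.


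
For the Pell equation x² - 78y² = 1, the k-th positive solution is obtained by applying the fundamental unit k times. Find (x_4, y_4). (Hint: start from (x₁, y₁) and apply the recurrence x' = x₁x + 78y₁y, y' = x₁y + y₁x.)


Step 1: Find the fundamental solution (x₁, y₁) of x² - 78y² = 1.
  Expand √78 as a continued fraction. a₀ = ⌊√78⌋ = 8; iterate m_{k+1} = d_k·a_k − m_k, d_{k+1} = (78 − m_{k+1}²)/d_k, a_{k+1} = ⌊(a₀ + m_{k+1})/d_{k+1}⌋ (starting m₀ = 0, d₀ = 1), with convergents p_k = a_k·p_{k-1} + p_{k-2}, q_k = a_k·q_{k-1} + q_{k-2} (p₋₁ = 1, q₋₁ = 0):
  k = 0: a₀ = 8; p₀/q₀ = 8/1; p₀² − 78·q₀² = 64 − 78 = -14.
  k = 1: m = 8, d = 14, a = ⌊(8 + 8)/14⌋ = 1; p/q = (1·8 + 1)/(1·1 + 0) = 9/1; p² − 78·q² = 81 − 78 = 3.
  k = 2: m = 6, d = 3, a = ⌊(8 + 6)/3⌋ = 4; p/q = (4·9 + 8)/(4·1 + 1) = 44/5; p² − 78·q² = 1936 − 1950 = -14.
  k = 3: m = 6, d = 14, a = ⌊(8 + 6)/14⌋ = 1; p/q = (1·44 + 9)/(1·5 + 1) = 53/6; p² − 78·q² = 2809 − 2808 = 1.
  The first convergent with p² − 78·q² = 1 gives the fundamental solution (x₁, y₁) = (53, 6).
Step 2: Apply the recurrence (x_{n+1}, y_{n+1}) = (x₁x_n + 78y₁y_n, x₁y_n + y₁x_n) repeatedly.
  From (x_1, y_1) = (53, 6): x_2 = 53·53 + 78·6·6 = 5617; y_2 = 53·6 + 6·53 = 636.
  From (x_2, y_2) = (5617, 636): x_3 = 53·5617 + 78·6·636 = 595349; y_3 = 53·636 + 6·5617 = 67410.
  From (x_3, y_3) = (595349, 67410): x_4 = 53·595349 + 78·6·67410 = 63101377; y_4 = 53·67410 + 6·595349 = 7144824.
Step 3: Verify x_4² - 78·y_4² = 3981783779296129 - 3981783779296128 = 1 (should be 1). ✓

(x_1, y_1) = (53, 6); (x_4, y_4) = (63101377, 7144824).


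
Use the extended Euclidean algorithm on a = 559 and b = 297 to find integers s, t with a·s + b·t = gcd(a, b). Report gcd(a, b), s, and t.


Euclidean algorithm on (559, 297) — divide until remainder is 0:
  559 = 1 · 297 + 262
  297 = 1 · 262 + 35
  262 = 7 · 35 + 17
  35 = 2 · 17 + 1
  17 = 17 · 1 + 0
gcd(559, 297) = 1.
Track Bezout coefficients alongside the remainders: start with r₀ = 559 = a·1 + b·0 (s = 1, t = 0) and r₁ = 297 = a·0 + b·1 (s = 0, t = 1); each new remainder r_{k+1} = r_{k-1} − q_k·r_k inherits s_{k+1} = s_{k-1} − q_k·s_k, t_{k+1} = t_{k-1} − q_k·t_k, so r_k = a·s_k + b·t_k at every step:
  q = 1: r = 262, s = 1 − 1·0 = 1, t = 0 − 1·1 = -1  (check: 559·1 + 297·(-1) = 262)
  q = 1: r = 35, s = 0 − 1·1 = -1, t = 1 − 1·(-1) = 2  (check: 559·(-1) + 297·2 = 35)
  q = 7: r = 17, s = 1 − 7·(-1) = 8, t = -1 − 7·2 = -15  (check: 559·8 + 297·(-15) = 17)
  q = 2: r = 1, s = -1 − 2·8 = -17, t = 2 − 2·(-15) = 32  (check: 559·(-17) + 297·32 = 1)
The row with r = 1 (the gcd) gives the Bezout coefficients s = -17, t = 32.
Result: 559 · (-17) + 297 · (32) = 1.

gcd(559, 297) = 1; s = -17, t = 32 (check: 559·(-17) + 297·32 = 1).


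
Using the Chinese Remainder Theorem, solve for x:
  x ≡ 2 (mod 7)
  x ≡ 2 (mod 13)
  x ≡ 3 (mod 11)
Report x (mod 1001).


Moduli 7, 13, 11 are pairwise coprime; by CRT there is a unique solution modulo M = 7 · 13 · 11 = 1001.
Solve pairwise, accumulating the modulus:
  Start with x ≡ 2 (mod 7).
  Combine with x ≡ 2 (mod 13): since gcd(7, 13) = 1, we get a unique residue mod 91.
    Write x = 2 + 7·t and substitute into x ≡ 2 (mod 13): 7·t ≡ 2 − 2 = 0 (mod 13).
    The inverse of 7 mod 13 is 2 (since 7·2 = 14 = 1·13 + 1), so t ≡ 2·0 = 0 ≡ 0 (mod 13).
    Then x = 2 + 7·0 = 2, valid modulo lcm(7, 13) = 91: x ≡ 2 (mod 91).
  Combine with x ≡ 3 (mod 11): since gcd(91, 11) = 1, we get a unique residue mod 1001.
    Write x = 2 + 91·t and substitute into x ≡ 3 (mod 11): 91·t ≡ 3 − 2 = 1 (mod 11).
    Reduce coefficients mod 11: 3·t ≡ 1 (mod 11).
    The inverse of 3 mod 11 is 4 (since 3·4 = 12 = 1·11 + 1), so t ≡ 4·1 = 4 ≡ 4 (mod 11).
    Then x = 2 + 91·4 = 366, valid modulo lcm(91, 11) = 1001: x ≡ 366 (mod 1001).
Verify: 366 mod 7 = 2 ✓, 366 mod 13 = 2 ✓, 366 mod 11 = 3 ✓.

x ≡ 366 (mod 1001).


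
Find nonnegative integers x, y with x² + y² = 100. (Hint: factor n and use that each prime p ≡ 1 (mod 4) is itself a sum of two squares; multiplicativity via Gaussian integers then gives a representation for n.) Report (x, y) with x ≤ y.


Step 1: Factor n = 100 = 2^2 · 5^2.
Step 2: Check the mod-4 condition on each prime factor: 2 = 2 (special); 5 ≡ 1 (mod 4), exponent 2.
All primes ≡ 3 (mod 4) appear to even exponent (or don't appear), so by the two-squares theorem n IS expressible as a sum of two squares.
Step 3: Build a representation. Group n = k² · m with k = 2 and m = 5 · 5 = 25 (a product of primes ≡ 1 (mod 4)); a representation of m scales to one of n via (k·x)² + (k·y)² = k²(x² + y²). Each prime p ≡ 1 (mod 4) is itself a sum of two squares; find a² by testing p − a² for a perfect square:
  5: 5 − 1² = 4 = 2² ⇒ 5 = 1² + 2².
  Combine using the Brahmagupta–Fibonacci identity (a² + b²)(c² + d²) = (ac − bd)² + (ad + bc)² = (ac + bd)² + (ad − bc)²:
  5 · 5 = 25: from (1² + 2²)(1² + 2²), take (1·1 − 2·2, 1·2 + 2·1) = (1 − 4, 2 + 2) = (-3, 4); dropping signs (only squares matter) gives (3, 4); check 3² + 4² = 9 + 16 = 25 ✓.
  Scale by k = 2: (2·3, 2·4) = (6, 8).
Step 4: Order so x ≤ y and verify: 6² + 8² = 36 + 64 = 100 = n. ✓

n = 100 = 6² + 8² (one valid representation with x ≤ y).


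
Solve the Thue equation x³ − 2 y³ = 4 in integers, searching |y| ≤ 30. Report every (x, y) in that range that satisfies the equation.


The equation is x³ - 2y³ = 4. For fixed y, x³ = 2·y³ + 4, so a solution requires the RHS to be a perfect cube.
Strategy: iterate y from -30 to 30, compute RHS = 2·y³ + 4, and check whether it is a (positive or negative) perfect cube.
Check small values of y:
  y = 0: RHS = 4 is not a perfect cube.
  y = 1: RHS = 6 is not a perfect cube.
  y = -1: RHS = 2 is not a perfect cube.
  y = 2: RHS = 20 is not a perfect cube.
  y = -2: RHS = -12 is not a perfect cube.
  y = 3: RHS = 58 is not a perfect cube.
  y = -3: RHS = -50 is not a perfect cube.
Continuing the search up to |y| = 30 finds no solutions either.
No (x, y) in the scanned range satisfies the equation.

No integer solutions with |y| ≤ 30.


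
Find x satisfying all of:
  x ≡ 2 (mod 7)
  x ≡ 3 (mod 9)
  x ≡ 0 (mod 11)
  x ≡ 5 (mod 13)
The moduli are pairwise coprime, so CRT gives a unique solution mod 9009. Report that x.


Product of moduli M = 7 · 9 · 11 · 13 = 9009.
Merge one congruence at a time:
  Start: x ≡ 2 (mod 7).
  Combine with x ≡ 3 (mod 9); new modulus lcm = 63.
    Write x = 2 + 7·t and substitute into x ≡ 3 (mod 9): 7·t ≡ 3 − 2 = 1 (mod 9).
    The inverse of 7 mod 9 is 4 (since 7·4 = 28 = 3·9 + 1), so t ≡ 4·1 = 4 ≡ 4 (mod 9).
    Then x = 2 + 7·4 = 30, valid modulo lcm(7, 9) = 63: x ≡ 30 (mod 63).
  Combine with x ≡ 0 (mod 11); new modulus lcm = 693.
    Write x = 30 + 63·t and substitute into x ≡ 0 (mod 11): 63·t ≡ 0 − 30 = -30 (mod 11).
    Reduce coefficients mod 11: 8·t ≡ 3 (mod 11).
    The inverse of 8 mod 11 is 7 (since 8·7 = 56 = 5·11 + 1), so t ≡ 7·3 = 21 ≡ 10 (mod 11).
    Then x = 30 + 63·10 = 660, valid modulo lcm(63, 11) = 693: x ≡ 660 (mod 693).
  Combine with x ≡ 5 (mod 13); new modulus lcm = 9009.
    Write x = 660 + 693·t and substitute into x ≡ 5 (mod 13): 693·t ≡ 5 − 660 = -655 (mod 13).
    Reduce coefficients mod 13: 4·t ≡ 8 (mod 13).
    The inverse of 4 mod 13 is 10 (since 4·10 = 40 = 3·13 + 1), so t ≡ 10·8 = 80 ≡ 2 (mod 13).
    Then x = 660 + 693·2 = 2046, valid modulo lcm(693, 13) = 9009: x ≡ 2046 (mod 9009).
Verify against each original: 2046 mod 7 = 2, 2046 mod 9 = 3, 2046 mod 11 = 0, 2046 mod 13 = 5.

x ≡ 2046 (mod 9009).


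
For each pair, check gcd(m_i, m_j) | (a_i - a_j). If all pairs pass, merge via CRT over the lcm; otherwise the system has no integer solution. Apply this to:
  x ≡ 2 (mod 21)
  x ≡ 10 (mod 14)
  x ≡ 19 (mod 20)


Moduli 21, 14, 20 are not pairwise coprime, so CRT works modulo lcm(m_i) when all pairwise compatibility conditions hold.
Pairwise compatibility: gcd(m_i, m_j) must divide a_i - a_j for every pair.
Merge one congruence at a time:
  Start: x ≡ 2 (mod 21).
  Combine with x ≡ 10 (mod 14): gcd(21, 14) = 7, and 10 - 2 = 8 is NOT divisible by 7.
    ⇒ system is inconsistent (no integer solution).

No solution (the system is inconsistent).


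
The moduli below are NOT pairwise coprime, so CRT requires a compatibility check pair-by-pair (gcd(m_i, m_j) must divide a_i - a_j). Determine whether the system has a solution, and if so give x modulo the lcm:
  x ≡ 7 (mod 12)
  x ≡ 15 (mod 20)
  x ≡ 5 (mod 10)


Moduli 12, 20, 10 are not pairwise coprime, so CRT works modulo lcm(m_i) when all pairwise compatibility conditions hold.
Pairwise compatibility: gcd(m_i, m_j) must divide a_i - a_j for every pair.
Merge one congruence at a time:
  Start: x ≡ 7 (mod 12).
  Combine with x ≡ 15 (mod 20): gcd(12, 20) = 4; 15 - 7 = 8, which IS divisible by 4, so compatible.
    Write x = 7 + 12·t and substitute into x ≡ 15 (mod 20): 12·t ≡ 15 − 7 = 8 (mod 20).
    Divide the congruence (and modulus) by g = 4: 3·t ≡ 2 (mod 5).
    The inverse of 3 mod 5 is 2 (since 3·2 = 6 = 1·5 + 1), so t ≡ 2·2 = 4 ≡ 4 (mod 5).
    Then x = 7 + 12·4 = 55, valid modulo lcm(12, 20) = 60: x ≡ 55 (mod 60).
  Combine with x ≡ 5 (mod 10): gcd(60, 10) = 10; 5 - 55 = -50, which IS divisible by 10, so compatible.
    Write x = 55 + 60·t and substitute into x ≡ 5 (mod 10): 60·t ≡ 5 − 55 = -50 (mod 10).
    Divide the congruence (and modulus) by g = 10: 6·t ≡ -5 (mod 1).
    Modulo 1 every t works; take t = 0.
    Then x = 55 + 60·0 = 55, valid modulo lcm(60, 10) = 60: x ≡ 55 (mod 60).
Verify: 55 mod 12 = 7, 55 mod 20 = 15, 55 mod 10 = 5.

x ≡ 55 (mod 60).


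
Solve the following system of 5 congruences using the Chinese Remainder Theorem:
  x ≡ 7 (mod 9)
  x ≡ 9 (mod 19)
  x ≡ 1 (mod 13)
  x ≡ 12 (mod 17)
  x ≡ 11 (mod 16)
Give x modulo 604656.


Product of moduli M = 9 · 19 · 13 · 17 · 16 = 604656.
Merge one congruence at a time:
  Start: x ≡ 7 (mod 9).
  Combine with x ≡ 9 (mod 19); new modulus lcm = 171.
    Write x = 7 + 9·t and substitute into x ≡ 9 (mod 19): 9·t ≡ 9 − 7 = 2 (mod 19).
    The inverse of 9 mod 19 is 17 (since 9·17 = 153 = 8·19 + 1), so t ≡ 17·2 = 34 ≡ 15 (mod 19).
    Then x = 7 + 9·15 = 142, valid modulo lcm(9, 19) = 171: x ≡ 142 (mod 171).
  Combine with x ≡ 1 (mod 13); new modulus lcm = 2223.
    Write x = 142 + 171·t and substitute into x ≡ 1 (mod 13): 171·t ≡ 1 − 142 = -141 (mod 13).
    Reduce coefficients mod 13: 2·t ≡ 2 (mod 13).
    The inverse of 2 mod 13 is 7 (since 2·7 = 14 = 1·13 + 1), so t ≡ 7·2 = 14 ≡ 1 (mod 13).
    Then x = 142 + 171·1 = 313, valid modulo lcm(171, 13) = 2223: x ≡ 313 (mod 2223).
  Combine with x ≡ 12 (mod 17); new modulus lcm = 37791.
    Write x = 313 + 2223·t and substitute into x ≡ 12 (mod 17): 2223·t ≡ 12 − 313 = -301 (mod 17).
    Reduce coefficients mod 17: 13·t ≡ 5 (mod 17).
    The inverse of 13 mod 17 is 4 (since 13·4 = 52 = 3·17 + 1), so t ≡ 4·5 = 20 ≡ 3 (mod 17).
    Then x = 313 + 2223·3 = 6982, valid modulo lcm(2223, 17) = 37791: x ≡ 6982 (mod 37791).
  Combine with x ≡ 11 (mod 16); new modulus lcm = 604656.
    Write x = 6982 + 37791·t and substitute into x ≡ 11 (mod 16): 37791·t ≡ 11 − 6982 = -6971 (mod 16).
    Reduce coefficients mod 16: 15·t ≡ 5 (mod 16).
    The inverse of 15 mod 16 is 15 (since 15·15 = 225 = 14·16 + 1), so t ≡ 15·5 = 75 ≡ 11 (mod 16).
    Then x = 6982 + 37791·11 = 422683, valid modulo lcm(37791, 16) = 604656: x ≡ 422683 (mod 604656).
Verify against each original: 422683 mod 9 = 7, 422683 mod 19 = 9, 422683 mod 13 = 1, 422683 mod 17 = 12, 422683 mod 16 = 11.

x ≡ 422683 (mod 604656).


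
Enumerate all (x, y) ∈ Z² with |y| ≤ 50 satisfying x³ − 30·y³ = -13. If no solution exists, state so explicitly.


The equation is x³ - 30y³ = -13. For fixed y, x³ = 30·y³ − 13, so a solution requires the RHS to be a perfect cube.
Strategy: iterate y from -50 to 50, compute RHS = 30·y³ − 13, and check whether it is a (positive or negative) perfect cube.
Check small values of y:
  y = 0: RHS = -13 is not a perfect cube.
  y = 1: RHS = 17 is not a perfect cube.
  y = -1: RHS = -43 is not a perfect cube.
  y = 2: RHS = 227 is not a perfect cube.
  y = -2: RHS = -253 is not a perfect cube.
  y = 3: RHS = 797 is not a perfect cube.
  y = -3: RHS = -823 is not a perfect cube.
Continuing the search up to |y| = 50 finds no solutions either.
No (x, y) in the scanned range satisfies the equation.

No integer solutions with |y| ≤ 50.


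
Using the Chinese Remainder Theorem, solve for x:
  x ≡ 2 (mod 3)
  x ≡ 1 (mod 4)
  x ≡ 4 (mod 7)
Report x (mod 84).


Moduli 3, 4, 7 are pairwise coprime; by CRT there is a unique solution modulo M = 3 · 4 · 7 = 84.
Solve pairwise, accumulating the modulus:
  Start with x ≡ 2 (mod 3).
  Combine with x ≡ 1 (mod 4): since gcd(3, 4) = 1, we get a unique residue mod 12.
    Write x = 2 + 3·t and substitute into x ≡ 1 (mod 4): 3·t ≡ 1 − 2 = -1 (mod 4).
    Reduce coefficients mod 4: 3·t ≡ 3 (mod 4).
    The inverse of 3 mod 4 is 3 (since 3·3 = 9 = 2·4 + 1), so t ≡ 3·3 = 9 ≡ 1 (mod 4).
    Then x = 2 + 3·1 = 5, valid modulo lcm(3, 4) = 12: x ≡ 5 (mod 12).
  Combine with x ≡ 4 (mod 7): since gcd(12, 7) = 1, we get a unique residue mod 84.
    Write x = 5 + 12·t and substitute into x ≡ 4 (mod 7): 12·t ≡ 4 − 5 = -1 (mod 7).
    Reduce coefficients mod 7: 5·t ≡ 6 (mod 7).
    The inverse of 5 mod 7 is 3 (since 5·3 = 15 = 2·7 + 1), so t ≡ 3·6 = 18 ≡ 4 (mod 7).
    Then x = 5 + 12·4 = 53, valid modulo lcm(12, 7) = 84: x ≡ 53 (mod 84).
Verify: 53 mod 3 = 2 ✓, 53 mod 4 = 1 ✓, 53 mod 7 = 4 ✓.

x ≡ 53 (mod 84).


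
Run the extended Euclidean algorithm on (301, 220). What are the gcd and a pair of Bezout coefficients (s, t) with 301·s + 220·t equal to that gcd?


Euclidean algorithm on (301, 220) — divide until remainder is 0:
  301 = 1 · 220 + 81
  220 = 2 · 81 + 58
  81 = 1 · 58 + 23
  58 = 2 · 23 + 12
  23 = 1 · 12 + 11
  12 = 1 · 11 + 1
  11 = 11 · 1 + 0
gcd(301, 220) = 1.
Track Bezout coefficients alongside the remainders: start with r₀ = 301 = a·1 + b·0 (s = 1, t = 0) and r₁ = 220 = a·0 + b·1 (s = 0, t = 1); each new remainder r_{k+1} = r_{k-1} − q_k·r_k inherits s_{k+1} = s_{k-1} − q_k·s_k, t_{k+1} = t_{k-1} − q_k·t_k, so r_k = a·s_k + b·t_k at every step:
  q = 1: r = 81, s = 1 − 1·0 = 1, t = 0 − 1·1 = -1  (check: 301·1 + 220·(-1) = 81)
  q = 2: r = 58, s = 0 − 2·1 = -2, t = 1 − 2·(-1) = 3  (check: 301·(-2) + 220·3 = 58)
  q = 1: r = 23, s = 1 − 1·(-2) = 3, t = -1 − 1·3 = -4  (check: 301·3 + 220·(-4) = 23)
  q = 2: r = 12, s = -2 − 2·3 = -8, t = 3 − 2·(-4) = 11  (check: 301·(-8) + 220·11 = 12)
  q = 1: r = 11, s = 3 − 1·(-8) = 11, t = -4 − 1·11 = -15  (check: 301·11 + 220·(-15) = 11)
  q = 1: r = 1, s = -8 − 1·11 = -19, t = 11 − 1·(-15) = 26  (check: 301·(-19) + 220·26 = 1)
The row with r = 1 (the gcd) gives the Bezout coefficients s = -19, t = 26.
Result: 301 · (-19) + 220 · (26) = 1.

gcd(301, 220) = 1; s = -19, t = 26 (check: 301·(-19) + 220·26 = 1).
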